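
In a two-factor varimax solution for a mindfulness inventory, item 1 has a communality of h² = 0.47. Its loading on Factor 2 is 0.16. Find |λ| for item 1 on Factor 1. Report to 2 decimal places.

0.67

Under orthogonal rotation h² = Σλ², so λ_Factor 1² = h² − (0.0256) = 0.47 − 0.0256 = 0.4444.
|λ| = √0.4444 = 0.6666.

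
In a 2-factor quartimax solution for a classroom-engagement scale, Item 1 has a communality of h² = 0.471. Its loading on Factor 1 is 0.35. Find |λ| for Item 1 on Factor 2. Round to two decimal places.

Under orthogonal rotation h² = Σλ², so λ_Factor 2² = h² − (0.1225) = 0.471 − 0.1225 = 0.3485.
|λ| = √0.3485 = 0.5903.

0.59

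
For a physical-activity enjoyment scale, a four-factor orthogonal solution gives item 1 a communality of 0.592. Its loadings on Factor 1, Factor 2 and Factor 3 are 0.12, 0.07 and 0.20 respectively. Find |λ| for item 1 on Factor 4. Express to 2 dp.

0.73

Under orthogonal rotation h² = Σλ², so λ_Factor 4² = h² − (0.0593) = 0.592 − 0.0593 = 0.5327.
|λ| = √0.5327 = 0.7299.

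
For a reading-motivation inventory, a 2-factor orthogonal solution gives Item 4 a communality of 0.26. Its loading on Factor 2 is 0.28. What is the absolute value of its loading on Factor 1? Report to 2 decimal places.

Under orthogonal rotation h² = Σλ², so λ_Factor 1² = h² − (0.0784) = 0.26 − 0.0784 = 0.1816.
|λ| = √0.1816 = 0.4261.

0.43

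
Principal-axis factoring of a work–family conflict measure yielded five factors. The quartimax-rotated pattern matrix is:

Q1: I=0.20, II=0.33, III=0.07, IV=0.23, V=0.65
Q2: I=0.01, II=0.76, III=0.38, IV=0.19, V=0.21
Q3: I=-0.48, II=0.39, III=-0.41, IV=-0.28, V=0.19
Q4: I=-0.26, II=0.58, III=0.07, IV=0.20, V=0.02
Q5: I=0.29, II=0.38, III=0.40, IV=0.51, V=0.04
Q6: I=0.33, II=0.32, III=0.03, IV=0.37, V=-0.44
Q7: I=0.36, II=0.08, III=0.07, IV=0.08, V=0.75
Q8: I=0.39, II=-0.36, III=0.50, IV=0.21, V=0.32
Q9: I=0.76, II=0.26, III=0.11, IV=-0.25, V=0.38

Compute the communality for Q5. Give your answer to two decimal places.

h² = 0.29² + 0.38² + 0.40² + 0.51² + 0.04² = 0.0841 + 0.1444 + 0.1600 + 0.2601 + 0.0016 = 0.6502

0.65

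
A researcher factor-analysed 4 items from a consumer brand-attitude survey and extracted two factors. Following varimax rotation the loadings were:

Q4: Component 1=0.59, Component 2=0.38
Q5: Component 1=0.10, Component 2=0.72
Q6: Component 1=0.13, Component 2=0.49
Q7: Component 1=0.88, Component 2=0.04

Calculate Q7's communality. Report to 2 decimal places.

h² = 0.88² + 0.04² = 0.7744 + 0.0016 = 0.7760

0.78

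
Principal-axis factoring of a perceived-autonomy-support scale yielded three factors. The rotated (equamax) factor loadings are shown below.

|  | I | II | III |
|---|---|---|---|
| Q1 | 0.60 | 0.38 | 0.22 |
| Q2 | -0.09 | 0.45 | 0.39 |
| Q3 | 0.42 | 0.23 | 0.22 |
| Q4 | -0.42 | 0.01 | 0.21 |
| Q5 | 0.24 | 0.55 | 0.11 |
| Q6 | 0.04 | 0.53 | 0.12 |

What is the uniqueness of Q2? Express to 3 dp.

h² = (-0.09)² + 0.45² + 0.39² = 0.0081 + 0.2025 + 0.1521 = 0.3627
Uniqueness u² = 1 − h² = 1 − 0.3627 = 0.6373

0.637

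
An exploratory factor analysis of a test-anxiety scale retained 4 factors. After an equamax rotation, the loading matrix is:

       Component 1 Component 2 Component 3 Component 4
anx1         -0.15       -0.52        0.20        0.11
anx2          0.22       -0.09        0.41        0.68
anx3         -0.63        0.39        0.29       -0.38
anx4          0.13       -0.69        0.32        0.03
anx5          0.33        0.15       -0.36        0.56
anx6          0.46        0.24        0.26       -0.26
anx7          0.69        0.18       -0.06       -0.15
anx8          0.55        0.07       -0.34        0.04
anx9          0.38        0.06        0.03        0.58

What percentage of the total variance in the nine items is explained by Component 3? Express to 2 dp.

7.91%

SS loadings for Component 3 = 0.20² + 0.41² + 0.29² + 0.32² + (-0.36)² + 0.26² + (-0.06)² + (-0.34)² + 0.03² = 0.7119
With 9 standardized items, total variance = 9. Proportion = 0.7119/9 = 0.0791 → 7.91%.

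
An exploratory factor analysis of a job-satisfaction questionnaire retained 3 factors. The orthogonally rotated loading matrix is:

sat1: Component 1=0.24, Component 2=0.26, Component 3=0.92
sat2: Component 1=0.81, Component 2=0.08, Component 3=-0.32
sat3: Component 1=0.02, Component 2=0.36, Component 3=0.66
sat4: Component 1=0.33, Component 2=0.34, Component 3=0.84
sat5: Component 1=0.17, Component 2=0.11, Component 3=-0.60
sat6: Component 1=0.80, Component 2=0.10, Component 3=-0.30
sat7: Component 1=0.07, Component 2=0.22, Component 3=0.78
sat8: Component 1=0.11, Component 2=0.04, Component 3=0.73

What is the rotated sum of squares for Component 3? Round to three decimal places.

SS loadings for Component 3 = 0.92² + (-0.32)² + 0.66² + 0.84² + (-0.60)² + (-0.30)² + 0.78² + 0.73² = 0.8464 + 0.1024 + 0.4356 + 0.7056 + 0.3600 + 0.0900 + 0.6084 + 0.5329 = 3.6813

3.681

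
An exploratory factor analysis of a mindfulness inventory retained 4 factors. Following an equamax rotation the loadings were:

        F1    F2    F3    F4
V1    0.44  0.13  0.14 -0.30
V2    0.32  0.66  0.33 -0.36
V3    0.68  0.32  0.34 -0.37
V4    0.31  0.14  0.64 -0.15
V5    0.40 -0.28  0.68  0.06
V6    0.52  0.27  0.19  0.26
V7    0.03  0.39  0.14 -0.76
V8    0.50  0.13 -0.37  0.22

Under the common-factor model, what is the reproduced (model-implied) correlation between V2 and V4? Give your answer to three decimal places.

0.457

r̂ = Σ λ_i·λ_j across factors = (0.32)(0.31) + (0.66)(0.14) + (0.33)(0.64) + (-0.36)(-0.15)
  = +0.0992 +0.0924 +0.2112 +0.0540 = 0.4568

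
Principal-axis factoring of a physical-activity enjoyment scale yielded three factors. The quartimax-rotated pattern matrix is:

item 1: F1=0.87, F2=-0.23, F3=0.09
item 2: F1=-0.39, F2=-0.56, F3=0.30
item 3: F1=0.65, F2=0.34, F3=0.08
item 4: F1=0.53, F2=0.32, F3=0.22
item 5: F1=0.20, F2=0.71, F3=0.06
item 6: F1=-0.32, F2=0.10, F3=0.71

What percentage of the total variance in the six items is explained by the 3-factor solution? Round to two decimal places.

Communalities: 0.8179, 0.5557, 0.5445, 0.4317, 0.5477, 0.6165; Σh² = 3.5140.
Total variance with 6 standardized items is 6, so the solution explains 3.5140/6 = 0.5857 = 58.57%.

58.57%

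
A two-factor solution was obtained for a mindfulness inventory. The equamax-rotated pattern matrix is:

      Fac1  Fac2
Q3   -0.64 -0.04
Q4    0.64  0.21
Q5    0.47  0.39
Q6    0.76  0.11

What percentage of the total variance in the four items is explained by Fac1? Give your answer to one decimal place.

40.4%

SS loadings for Fac1 = (-0.64)² + 0.64² + 0.47² + 0.76² = 1.6177
With 4 standardized items, total variance = 4. Proportion = 1.6177/4 = 0.4044 → 40.44%.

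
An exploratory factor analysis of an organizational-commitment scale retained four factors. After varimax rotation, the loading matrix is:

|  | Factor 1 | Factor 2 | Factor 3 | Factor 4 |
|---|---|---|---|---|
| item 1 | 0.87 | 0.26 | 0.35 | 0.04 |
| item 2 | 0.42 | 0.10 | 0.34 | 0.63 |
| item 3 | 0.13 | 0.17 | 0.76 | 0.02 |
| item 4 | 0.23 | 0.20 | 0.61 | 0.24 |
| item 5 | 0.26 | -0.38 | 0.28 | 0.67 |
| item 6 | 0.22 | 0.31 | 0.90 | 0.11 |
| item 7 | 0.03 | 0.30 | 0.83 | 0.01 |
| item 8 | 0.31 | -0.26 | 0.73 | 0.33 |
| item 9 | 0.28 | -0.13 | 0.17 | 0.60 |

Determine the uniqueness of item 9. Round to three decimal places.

h² = 0.28² + (-0.13)² + 0.17² + 0.60² = 0.0784 + 0.0169 + 0.0289 + 0.3600 = 0.4842
Uniqueness u² = 1 − h² = 1 − 0.4842 = 0.5158

0.516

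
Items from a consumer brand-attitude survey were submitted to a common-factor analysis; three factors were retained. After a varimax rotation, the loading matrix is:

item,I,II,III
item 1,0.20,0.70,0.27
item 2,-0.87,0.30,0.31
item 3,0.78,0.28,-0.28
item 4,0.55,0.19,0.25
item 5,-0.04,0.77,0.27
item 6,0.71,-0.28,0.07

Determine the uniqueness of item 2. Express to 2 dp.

0.06

h² = (-0.87)² + 0.30² + 0.31² = 0.7569 + 0.0900 + 0.0961 = 0.9430
Uniqueness u² = 1 − h² = 1 − 0.9430 = 0.0570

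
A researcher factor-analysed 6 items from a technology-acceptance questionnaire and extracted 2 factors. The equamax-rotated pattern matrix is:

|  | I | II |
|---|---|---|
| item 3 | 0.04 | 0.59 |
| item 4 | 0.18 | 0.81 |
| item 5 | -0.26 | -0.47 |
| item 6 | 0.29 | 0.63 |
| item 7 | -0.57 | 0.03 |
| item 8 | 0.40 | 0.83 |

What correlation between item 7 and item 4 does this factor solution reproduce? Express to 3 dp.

-0.078

r̂ = Σ λ_i·λ_j across factors = (-0.57)(0.18) + (0.03)(0.81)
  = -0.1026 +0.0243 = -0.0783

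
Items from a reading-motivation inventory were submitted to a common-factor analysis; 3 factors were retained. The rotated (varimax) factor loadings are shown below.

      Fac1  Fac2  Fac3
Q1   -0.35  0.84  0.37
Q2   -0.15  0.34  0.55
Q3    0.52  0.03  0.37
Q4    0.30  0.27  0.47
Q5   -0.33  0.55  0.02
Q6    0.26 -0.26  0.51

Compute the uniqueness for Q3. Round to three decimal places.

0.592

h² = 0.52² + 0.03² + 0.37² = 0.2704 + 0.0009 + 0.1369 = 0.4082
Uniqueness u² = 1 − h² = 1 − 0.4082 = 0.5918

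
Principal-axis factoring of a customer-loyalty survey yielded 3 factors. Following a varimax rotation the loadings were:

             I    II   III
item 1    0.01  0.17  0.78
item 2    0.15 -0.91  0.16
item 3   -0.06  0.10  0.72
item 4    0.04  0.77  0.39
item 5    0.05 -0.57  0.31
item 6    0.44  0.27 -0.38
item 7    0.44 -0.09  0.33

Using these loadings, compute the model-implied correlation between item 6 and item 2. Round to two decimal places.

r̂ = Σ λ_i·λ_j across factors = (0.44)(0.15) + (0.27)(-0.91) + (-0.38)(0.16)
  = +0.0660 -0.2457 -0.0608 = -0.2405

-0.24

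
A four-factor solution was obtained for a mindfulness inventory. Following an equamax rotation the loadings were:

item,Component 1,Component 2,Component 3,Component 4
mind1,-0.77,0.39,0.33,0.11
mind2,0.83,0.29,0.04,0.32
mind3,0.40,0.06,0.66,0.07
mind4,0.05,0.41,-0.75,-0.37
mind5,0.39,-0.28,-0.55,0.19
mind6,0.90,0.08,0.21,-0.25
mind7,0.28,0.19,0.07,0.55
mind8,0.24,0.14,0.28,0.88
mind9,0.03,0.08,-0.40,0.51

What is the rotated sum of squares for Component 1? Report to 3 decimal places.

2.543

SS loadings for Component 1 = (-0.77)² + 0.83² + 0.40² + 0.05² + 0.39² + 0.90² + 0.28² + 0.24² + 0.03² = 0.5929 + 0.6889 + 0.1600 + 0.0025 + 0.1521 + 0.8100 + 0.0784 + 0.0576 + 0.0009 = 2.5433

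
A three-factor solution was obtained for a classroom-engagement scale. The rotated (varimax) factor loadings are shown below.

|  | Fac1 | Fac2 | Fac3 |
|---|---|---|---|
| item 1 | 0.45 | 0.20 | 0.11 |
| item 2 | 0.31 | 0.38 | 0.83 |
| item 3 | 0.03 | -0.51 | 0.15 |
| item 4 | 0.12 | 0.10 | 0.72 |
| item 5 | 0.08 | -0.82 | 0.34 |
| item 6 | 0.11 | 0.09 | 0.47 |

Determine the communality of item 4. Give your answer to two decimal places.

0.54

h² = 0.12² + 0.10² + 0.72² = 0.0144 + 0.0100 + 0.5184 = 0.5428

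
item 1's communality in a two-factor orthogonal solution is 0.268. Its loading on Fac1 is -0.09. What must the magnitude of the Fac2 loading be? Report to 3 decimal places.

Under orthogonal rotation h² = Σλ², so λ_Fac2² = h² − (0.0081) = 0.268 − 0.0081 = 0.2599.
|λ| = √0.2599 = 0.5098.

0.510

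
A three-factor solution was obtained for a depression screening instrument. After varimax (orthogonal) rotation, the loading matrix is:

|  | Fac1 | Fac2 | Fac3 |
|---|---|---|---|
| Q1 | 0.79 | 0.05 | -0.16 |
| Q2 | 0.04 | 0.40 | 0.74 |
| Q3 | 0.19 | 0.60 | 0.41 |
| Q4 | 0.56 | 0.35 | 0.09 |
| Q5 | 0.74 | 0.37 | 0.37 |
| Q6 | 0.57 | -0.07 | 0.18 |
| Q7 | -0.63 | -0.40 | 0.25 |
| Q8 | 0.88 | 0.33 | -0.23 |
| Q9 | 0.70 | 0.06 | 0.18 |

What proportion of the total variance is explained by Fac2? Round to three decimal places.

SS loadings for Fac2 = 0.05² + 0.40² + 0.60² + 0.35² + 0.37² + (-0.07)² + (-0.40)² + 0.33² + 0.06² = 1.0593
Proportion of variance = 1.0593 / 9 = 0.1177.

0.118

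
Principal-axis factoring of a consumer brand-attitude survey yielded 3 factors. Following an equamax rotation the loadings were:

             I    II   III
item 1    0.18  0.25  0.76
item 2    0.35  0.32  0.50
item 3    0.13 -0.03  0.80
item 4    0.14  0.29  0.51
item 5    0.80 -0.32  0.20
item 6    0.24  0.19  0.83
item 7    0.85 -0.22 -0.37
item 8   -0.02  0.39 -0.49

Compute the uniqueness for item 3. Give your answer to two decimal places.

h² = 0.13² + (-0.03)² + 0.80² = 0.0169 + 0.0009 + 0.6400 = 0.6578
Uniqueness u² = 1 − h² = 1 − 0.6578 = 0.3422

0.34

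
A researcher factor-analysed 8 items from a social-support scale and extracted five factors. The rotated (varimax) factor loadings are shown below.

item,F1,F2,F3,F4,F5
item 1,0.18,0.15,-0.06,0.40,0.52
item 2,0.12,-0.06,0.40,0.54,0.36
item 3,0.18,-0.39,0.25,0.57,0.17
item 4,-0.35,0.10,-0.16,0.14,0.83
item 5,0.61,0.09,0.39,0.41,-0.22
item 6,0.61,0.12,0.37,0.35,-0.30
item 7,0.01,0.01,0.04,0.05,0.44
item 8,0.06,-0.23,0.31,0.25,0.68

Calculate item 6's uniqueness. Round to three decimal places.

0.264

h² = 0.61² + 0.12² + 0.37² + 0.35² + (-0.30)² = 0.3721 + 0.0144 + 0.1369 + 0.1225 + 0.0900 = 0.7359
Uniqueness u² = 1 − h² = 1 − 0.7359 = 0.2641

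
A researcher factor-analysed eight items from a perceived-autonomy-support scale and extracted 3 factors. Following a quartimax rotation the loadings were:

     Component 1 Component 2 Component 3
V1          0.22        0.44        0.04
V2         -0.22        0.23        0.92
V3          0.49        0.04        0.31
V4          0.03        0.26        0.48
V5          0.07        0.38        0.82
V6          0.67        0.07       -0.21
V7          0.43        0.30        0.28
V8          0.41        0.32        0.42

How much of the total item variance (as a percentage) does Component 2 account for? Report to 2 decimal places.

SS loadings for Component 2 = 0.44² + 0.23² + 0.04² + 0.26² + 0.38² + 0.07² + 0.30² + 0.32² = 0.6574
With 8 standardized items, total variance = 8. Proportion = 0.6574/8 = 0.0822 → 8.22%.

8.22%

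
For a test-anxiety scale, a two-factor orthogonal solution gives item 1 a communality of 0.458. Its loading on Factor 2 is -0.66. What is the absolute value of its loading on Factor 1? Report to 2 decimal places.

0.15

Under orthogonal rotation h² = Σλ², so λ_Factor 1² = h² − (0.4356) = 0.458 − 0.4356 = 0.0224.
|λ| = √0.0224 = 0.1497.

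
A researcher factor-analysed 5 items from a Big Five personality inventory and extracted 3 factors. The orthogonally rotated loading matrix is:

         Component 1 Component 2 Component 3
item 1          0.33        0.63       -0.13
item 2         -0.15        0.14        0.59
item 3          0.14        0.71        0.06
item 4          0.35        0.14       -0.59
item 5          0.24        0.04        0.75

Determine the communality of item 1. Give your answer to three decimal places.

0.523

h² = 0.33² + 0.63² + (-0.13)² = 0.1089 + 0.3969 + 0.0169 = 0.5227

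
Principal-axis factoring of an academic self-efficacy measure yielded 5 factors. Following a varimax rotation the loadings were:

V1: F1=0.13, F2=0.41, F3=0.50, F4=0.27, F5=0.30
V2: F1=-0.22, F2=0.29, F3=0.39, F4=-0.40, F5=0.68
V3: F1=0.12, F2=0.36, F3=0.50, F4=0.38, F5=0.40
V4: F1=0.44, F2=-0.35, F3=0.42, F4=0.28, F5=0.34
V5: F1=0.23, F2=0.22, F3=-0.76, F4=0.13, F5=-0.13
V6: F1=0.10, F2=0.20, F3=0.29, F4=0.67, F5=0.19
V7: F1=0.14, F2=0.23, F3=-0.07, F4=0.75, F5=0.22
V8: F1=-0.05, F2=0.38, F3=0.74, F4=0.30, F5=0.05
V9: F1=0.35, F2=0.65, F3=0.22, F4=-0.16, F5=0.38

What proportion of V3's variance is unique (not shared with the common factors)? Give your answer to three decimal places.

h² = 0.12² + 0.36² + 0.50² + 0.38² + 0.40² = 0.0144 + 0.1296 + 0.2500 + 0.1444 + 0.1600 = 0.6984
Uniqueness u² = 1 − h² = 1 − 0.6984 = 0.3016

0.302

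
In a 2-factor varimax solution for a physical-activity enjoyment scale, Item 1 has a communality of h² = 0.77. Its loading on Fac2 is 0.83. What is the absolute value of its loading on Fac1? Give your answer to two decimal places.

Under orthogonal rotation h² = Σλ², so λ_Fac1² = h² − (0.6889) = 0.77 − 0.6889 = 0.0811.
|λ| = √0.0811 = 0.2848.

0.28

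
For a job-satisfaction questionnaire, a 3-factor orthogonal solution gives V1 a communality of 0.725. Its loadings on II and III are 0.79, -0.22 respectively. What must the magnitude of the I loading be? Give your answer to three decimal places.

Under orthogonal rotation h² = Σλ², so λ_I² = h² − (0.6725) = 0.725 − 0.6725 = 0.0525.
|λ| = √0.0525 = 0.2291.

0.229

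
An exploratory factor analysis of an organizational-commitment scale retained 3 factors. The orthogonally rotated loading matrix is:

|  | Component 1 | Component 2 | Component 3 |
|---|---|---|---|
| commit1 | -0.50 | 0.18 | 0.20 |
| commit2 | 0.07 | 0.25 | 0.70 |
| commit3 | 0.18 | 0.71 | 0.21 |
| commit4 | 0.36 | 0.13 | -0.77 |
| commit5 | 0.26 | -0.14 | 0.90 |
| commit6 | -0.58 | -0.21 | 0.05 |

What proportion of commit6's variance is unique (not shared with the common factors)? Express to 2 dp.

h² = (-0.58)² + (-0.21)² + 0.05² = 0.3364 + 0.0441 + 0.0025 = 0.3830
Uniqueness u² = 1 − h² = 1 − 0.3830 = 0.6170

0.62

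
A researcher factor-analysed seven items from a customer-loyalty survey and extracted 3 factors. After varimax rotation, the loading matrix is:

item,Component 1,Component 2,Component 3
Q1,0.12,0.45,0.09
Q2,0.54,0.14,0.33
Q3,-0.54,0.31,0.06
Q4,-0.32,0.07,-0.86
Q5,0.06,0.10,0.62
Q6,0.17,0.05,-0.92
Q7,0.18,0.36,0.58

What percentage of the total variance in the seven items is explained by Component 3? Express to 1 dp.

34.7%

SS loadings for Component 3 = 0.09² + 0.33² + 0.06² + (-0.86)² + 0.62² + (-0.92)² + 0.58² = 2.4274
With 7 standardized items, total variance = 7. Proportion = 2.4274/7 = 0.3468 → 34.68%.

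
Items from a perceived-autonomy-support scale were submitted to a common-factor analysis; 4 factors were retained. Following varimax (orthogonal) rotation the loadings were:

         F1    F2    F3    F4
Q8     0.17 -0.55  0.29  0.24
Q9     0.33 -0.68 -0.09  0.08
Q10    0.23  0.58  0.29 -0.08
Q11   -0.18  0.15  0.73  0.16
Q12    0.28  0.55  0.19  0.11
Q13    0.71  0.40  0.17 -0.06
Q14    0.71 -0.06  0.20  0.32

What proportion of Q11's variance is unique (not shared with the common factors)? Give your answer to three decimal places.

0.387

h² = (-0.18)² + 0.15² + 0.73² + 0.16² = 0.0324 + 0.0225 + 0.5329 + 0.0256 = 0.6134
Uniqueness u² = 1 − h² = 1 − 0.6134 = 0.3866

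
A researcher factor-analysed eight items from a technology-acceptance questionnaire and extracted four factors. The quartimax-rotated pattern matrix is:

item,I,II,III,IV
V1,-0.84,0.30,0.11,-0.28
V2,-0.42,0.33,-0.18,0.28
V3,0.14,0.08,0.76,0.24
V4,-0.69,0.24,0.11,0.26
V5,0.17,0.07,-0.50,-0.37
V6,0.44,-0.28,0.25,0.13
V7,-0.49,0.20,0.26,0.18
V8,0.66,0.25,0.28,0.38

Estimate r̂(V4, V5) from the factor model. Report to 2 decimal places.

-0.25

r̂ = Σ λ_i·λ_j across factors = (-0.69)(0.17) + (0.24)(0.07) + (0.11)(-0.50) + (0.26)(-0.37)
  = -0.1173 +0.0168 -0.0550 -0.0962 = -0.2517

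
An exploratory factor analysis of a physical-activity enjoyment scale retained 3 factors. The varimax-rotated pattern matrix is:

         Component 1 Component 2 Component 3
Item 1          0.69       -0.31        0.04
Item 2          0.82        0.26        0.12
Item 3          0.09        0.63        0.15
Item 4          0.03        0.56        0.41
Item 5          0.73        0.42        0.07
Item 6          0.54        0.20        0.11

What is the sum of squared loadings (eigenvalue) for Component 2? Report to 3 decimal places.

SS loadings for Component 2 = (-0.31)² + 0.26² + 0.63² + 0.56² + 0.42² + 0.20² = 0.0961 + 0.0676 + 0.3969 + 0.3136 + 0.1764 + 0.0400 = 1.0906

1.091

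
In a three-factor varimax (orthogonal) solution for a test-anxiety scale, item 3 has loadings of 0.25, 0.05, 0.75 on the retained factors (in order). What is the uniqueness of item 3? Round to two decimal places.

0.37

h² = 0.25² + 0.05² + 0.75² = 0.0625 + 0.0025 + 0.5625 = 0.6275
Uniqueness u² = 1 − h² = 1 − 0.6275 = 0.3725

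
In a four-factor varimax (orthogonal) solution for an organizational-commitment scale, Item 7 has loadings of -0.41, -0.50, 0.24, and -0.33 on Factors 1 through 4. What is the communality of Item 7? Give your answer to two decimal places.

h² = (-0.41)² + (-0.50)² + 0.24² + (-0.33)² = 0.1681 + 0.2500 + 0.0576 + 0.1089 = 0.5846

0.58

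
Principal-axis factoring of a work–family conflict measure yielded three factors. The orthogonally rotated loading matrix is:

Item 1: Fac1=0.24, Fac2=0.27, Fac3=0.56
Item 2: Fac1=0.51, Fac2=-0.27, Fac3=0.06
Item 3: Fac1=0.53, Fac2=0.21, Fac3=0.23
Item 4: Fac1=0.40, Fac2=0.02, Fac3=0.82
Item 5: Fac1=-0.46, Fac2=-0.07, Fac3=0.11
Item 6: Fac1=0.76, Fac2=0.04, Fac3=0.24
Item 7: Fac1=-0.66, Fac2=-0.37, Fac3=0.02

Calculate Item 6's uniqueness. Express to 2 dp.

0.36

h² = 0.76² + 0.04² + 0.24² = 0.5776 + 0.0016 + 0.0576 = 0.6368
Uniqueness u² = 1 − h² = 1 − 0.6368 = 0.3632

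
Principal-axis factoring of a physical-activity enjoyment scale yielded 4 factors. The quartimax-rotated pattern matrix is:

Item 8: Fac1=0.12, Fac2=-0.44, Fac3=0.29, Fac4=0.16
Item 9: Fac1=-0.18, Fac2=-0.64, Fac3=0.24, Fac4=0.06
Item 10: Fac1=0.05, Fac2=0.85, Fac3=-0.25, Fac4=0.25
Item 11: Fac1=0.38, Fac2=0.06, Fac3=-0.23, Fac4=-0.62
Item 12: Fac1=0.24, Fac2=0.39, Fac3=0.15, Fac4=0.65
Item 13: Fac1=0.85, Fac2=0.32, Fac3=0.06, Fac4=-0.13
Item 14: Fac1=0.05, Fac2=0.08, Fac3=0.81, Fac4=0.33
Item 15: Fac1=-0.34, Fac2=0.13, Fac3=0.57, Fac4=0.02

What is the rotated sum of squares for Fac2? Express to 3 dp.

1.607

SS loadings for Fac2 = (-0.44)² + (-0.64)² + 0.85² + 0.06² + 0.39² + 0.32² + 0.08² + 0.13² = 0.1936 + 0.4096 + 0.7225 + 0.0036 + 0.1521 + 0.1024 + 0.0064 + 0.0169 = 1.6071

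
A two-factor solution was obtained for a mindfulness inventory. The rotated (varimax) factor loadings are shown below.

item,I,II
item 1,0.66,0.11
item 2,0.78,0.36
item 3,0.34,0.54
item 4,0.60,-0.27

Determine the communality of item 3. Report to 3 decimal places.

h² = 0.34² + 0.54² = 0.1156 + 0.2916 = 0.4072

0.407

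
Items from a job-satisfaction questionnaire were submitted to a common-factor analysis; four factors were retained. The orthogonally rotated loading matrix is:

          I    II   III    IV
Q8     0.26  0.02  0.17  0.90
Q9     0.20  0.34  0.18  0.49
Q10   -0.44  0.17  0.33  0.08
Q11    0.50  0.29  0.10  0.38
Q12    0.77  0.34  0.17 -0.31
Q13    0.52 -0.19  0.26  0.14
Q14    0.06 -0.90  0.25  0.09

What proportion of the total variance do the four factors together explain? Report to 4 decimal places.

0.6104

SS loadings by factor: 1.4181, 1.1907, 0.3392, 1.3247; total = 4.2727.
Total variance with 7 standardized items is 7, so the solution explains 4.2727/7 = 0.6104.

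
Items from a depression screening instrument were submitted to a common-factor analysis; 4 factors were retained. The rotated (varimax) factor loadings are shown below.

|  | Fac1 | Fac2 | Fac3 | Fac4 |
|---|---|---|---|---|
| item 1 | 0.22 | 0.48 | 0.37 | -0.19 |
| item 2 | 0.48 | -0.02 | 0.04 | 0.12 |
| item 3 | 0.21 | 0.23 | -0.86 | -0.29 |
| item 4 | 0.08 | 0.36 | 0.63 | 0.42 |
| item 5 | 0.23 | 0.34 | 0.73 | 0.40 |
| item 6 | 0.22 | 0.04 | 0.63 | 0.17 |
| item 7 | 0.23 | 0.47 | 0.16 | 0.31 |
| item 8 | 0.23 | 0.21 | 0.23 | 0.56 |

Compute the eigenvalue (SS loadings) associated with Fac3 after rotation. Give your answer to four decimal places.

2.2833

SS loadings for Fac3 = 0.37² + 0.04² + (-0.86)² + 0.63² + 0.73² + 0.63² + 0.16² + 0.23² = 0.1369 + 0.0016 + 0.7396 + 0.3969 + 0.5329 + 0.3969 + 0.0256 + 0.0529 = 2.2833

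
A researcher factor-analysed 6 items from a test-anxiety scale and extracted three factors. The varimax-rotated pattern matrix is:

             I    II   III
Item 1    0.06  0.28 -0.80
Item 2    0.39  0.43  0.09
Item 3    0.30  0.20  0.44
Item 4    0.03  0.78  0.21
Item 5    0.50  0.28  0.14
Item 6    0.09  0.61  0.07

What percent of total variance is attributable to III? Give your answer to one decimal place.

15.2%

SS loadings for III = (-0.80)² + 0.09² + 0.44² + 0.21² + 0.14² + 0.07² = 0.9103
With 6 standardized items, total variance = 6. Proportion = 0.9103/6 = 0.1517 → 15.17%.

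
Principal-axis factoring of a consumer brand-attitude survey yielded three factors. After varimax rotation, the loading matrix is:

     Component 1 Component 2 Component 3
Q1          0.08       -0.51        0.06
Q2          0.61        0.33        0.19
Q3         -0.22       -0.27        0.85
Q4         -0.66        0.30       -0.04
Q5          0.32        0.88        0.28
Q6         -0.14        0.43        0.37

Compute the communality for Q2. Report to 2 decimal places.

h² = 0.61² + 0.33² + 0.19² = 0.3721 + 0.1089 + 0.0361 = 0.5171

0.52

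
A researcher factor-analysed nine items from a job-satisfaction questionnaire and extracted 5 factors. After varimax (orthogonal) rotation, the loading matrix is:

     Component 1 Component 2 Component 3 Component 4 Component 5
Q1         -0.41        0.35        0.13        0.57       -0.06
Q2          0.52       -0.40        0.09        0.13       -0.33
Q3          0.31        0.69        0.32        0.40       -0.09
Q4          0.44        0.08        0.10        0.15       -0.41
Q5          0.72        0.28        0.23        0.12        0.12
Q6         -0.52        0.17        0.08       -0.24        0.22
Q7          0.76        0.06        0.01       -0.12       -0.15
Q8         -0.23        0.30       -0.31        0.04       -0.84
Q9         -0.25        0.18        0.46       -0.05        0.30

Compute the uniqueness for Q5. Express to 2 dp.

0.32

h² = 0.72² + 0.28² + 0.23² + 0.12² + 0.12² = 0.5184 + 0.0784 + 0.0529 + 0.0144 + 0.0144 = 0.6785
Uniqueness u² = 1 − h² = 1 − 0.6785 = 0.3215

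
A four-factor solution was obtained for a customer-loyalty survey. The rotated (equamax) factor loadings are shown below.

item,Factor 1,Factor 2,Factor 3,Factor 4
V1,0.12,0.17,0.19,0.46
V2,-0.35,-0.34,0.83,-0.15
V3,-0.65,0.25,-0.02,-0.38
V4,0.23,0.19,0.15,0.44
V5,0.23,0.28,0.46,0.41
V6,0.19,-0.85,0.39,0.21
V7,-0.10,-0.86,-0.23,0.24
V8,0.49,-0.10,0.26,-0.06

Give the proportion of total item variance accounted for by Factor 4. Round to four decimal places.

0.1057

SS loadings for Factor 4 = 0.46² + (-0.15)² + (-0.38)² + 0.44² + 0.41² + 0.21² + 0.24² + (-0.06)² = 0.8455
Proportion of variance = 0.8455 / 8 = 0.1057.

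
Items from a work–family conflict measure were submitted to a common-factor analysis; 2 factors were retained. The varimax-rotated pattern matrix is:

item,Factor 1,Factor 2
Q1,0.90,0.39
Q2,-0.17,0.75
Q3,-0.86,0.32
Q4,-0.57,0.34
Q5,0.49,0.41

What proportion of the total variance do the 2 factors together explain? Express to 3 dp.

0.649

SS loadings by factor: 2.1435, 1.1007; total = 3.2442.
Total variance with 5 standardized items is 5, so the solution explains 3.2442/5 = 0.6488.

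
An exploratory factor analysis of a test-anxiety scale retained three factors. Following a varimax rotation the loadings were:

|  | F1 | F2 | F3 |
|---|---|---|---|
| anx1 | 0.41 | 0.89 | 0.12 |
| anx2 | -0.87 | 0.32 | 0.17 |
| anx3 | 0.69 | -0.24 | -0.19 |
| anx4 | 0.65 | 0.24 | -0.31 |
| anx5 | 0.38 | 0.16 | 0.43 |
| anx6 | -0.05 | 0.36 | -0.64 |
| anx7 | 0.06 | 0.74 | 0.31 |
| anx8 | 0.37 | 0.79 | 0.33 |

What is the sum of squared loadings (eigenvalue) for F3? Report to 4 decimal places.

0.9750

SS loadings for F3 = 0.12² + 0.17² + (-0.19)² + (-0.31)² + 0.43² + (-0.64)² + 0.31² + 0.33² = 0.0144 + 0.0289 + 0.0361 + 0.0961 + 0.1849 + 0.4096 + 0.0961 + 0.1089 = 0.9750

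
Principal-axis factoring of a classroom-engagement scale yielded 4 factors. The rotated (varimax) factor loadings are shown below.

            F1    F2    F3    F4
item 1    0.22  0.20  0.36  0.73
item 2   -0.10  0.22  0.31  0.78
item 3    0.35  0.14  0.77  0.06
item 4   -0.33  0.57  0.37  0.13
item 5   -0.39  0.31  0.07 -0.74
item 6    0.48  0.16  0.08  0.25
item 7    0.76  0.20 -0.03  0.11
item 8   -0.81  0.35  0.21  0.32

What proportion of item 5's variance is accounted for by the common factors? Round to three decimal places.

h² = (-0.39)² + 0.31² + 0.07² + (-0.74)² = 0.1521 + 0.0961 + 0.0049 + 0.5476 = 0.8007

0.801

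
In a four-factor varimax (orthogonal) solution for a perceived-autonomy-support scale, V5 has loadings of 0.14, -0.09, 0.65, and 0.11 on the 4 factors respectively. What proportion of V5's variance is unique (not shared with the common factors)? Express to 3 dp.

0.538

h² = 0.14² + (-0.09)² + 0.65² + 0.11² = 0.0196 + 0.0081 + 0.4225 + 0.0121 = 0.4623
Uniqueness u² = 1 − h² = 1 − 0.4623 = 0.5377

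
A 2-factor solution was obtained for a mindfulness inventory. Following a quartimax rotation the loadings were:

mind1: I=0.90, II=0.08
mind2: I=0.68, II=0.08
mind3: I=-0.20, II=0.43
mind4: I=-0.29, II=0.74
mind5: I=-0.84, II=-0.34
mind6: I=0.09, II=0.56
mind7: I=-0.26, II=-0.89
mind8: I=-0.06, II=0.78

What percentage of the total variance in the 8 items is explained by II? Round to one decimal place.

SS loadings for II = 0.08² + 0.08² + 0.43² + 0.74² + (-0.34)² + 0.56² + (-0.89)² + 0.78² = 2.5750
With 8 standardized items, total variance = 8. Proportion = 2.5750/8 = 0.3219 → 32.19%.

32.2%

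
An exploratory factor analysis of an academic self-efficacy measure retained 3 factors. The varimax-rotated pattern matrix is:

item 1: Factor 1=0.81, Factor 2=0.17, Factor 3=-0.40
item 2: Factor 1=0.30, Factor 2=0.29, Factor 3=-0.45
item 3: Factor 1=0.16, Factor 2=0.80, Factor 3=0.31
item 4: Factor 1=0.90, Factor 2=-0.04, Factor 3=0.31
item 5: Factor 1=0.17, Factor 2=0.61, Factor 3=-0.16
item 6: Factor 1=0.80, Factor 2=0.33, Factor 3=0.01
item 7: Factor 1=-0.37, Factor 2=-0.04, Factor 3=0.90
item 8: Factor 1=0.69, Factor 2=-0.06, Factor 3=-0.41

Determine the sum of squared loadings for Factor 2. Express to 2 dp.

SS loadings for Factor 2 = 0.17² + 0.29² + 0.80² + (-0.04)² + 0.61² + 0.33² + (-0.04)² + (-0.06)² = 0.0289 + 0.0841 + 0.6400 + 0.0016 + 0.3721 + 0.1089 + 0.0016 + 0.0036 = 1.2408

1.24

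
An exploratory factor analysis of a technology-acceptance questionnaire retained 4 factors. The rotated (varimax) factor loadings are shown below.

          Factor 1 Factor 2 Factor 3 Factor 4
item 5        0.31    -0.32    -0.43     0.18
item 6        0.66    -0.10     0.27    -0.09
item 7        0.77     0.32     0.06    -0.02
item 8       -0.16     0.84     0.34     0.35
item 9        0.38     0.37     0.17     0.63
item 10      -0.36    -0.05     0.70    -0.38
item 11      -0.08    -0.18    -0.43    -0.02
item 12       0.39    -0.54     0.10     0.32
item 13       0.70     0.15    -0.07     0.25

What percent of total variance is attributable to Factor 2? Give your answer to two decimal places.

15.63%

SS loadings for Factor 2 = (-0.32)² + (-0.10)² + 0.32² + 0.84² + 0.37² + (-0.05)² + (-0.18)² + (-0.54)² + 0.15² = 1.4063
With 9 standardized items, total variance = 9. Proportion = 1.4063/9 = 0.1563 → 15.63%.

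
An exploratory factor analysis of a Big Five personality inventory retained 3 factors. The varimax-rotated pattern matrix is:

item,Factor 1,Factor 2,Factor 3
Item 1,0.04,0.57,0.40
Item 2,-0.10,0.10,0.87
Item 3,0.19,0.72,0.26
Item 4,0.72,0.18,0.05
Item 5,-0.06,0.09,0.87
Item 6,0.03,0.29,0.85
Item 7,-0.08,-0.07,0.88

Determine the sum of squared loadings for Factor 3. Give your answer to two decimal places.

3.24

SS loadings for Factor 3 = 0.40² + 0.87² + 0.26² + 0.05² + 0.87² + 0.85² + 0.88² = 0.1600 + 0.7569 + 0.0676 + 0.0025 + 0.7569 + 0.7225 + 0.7744 = 3.2408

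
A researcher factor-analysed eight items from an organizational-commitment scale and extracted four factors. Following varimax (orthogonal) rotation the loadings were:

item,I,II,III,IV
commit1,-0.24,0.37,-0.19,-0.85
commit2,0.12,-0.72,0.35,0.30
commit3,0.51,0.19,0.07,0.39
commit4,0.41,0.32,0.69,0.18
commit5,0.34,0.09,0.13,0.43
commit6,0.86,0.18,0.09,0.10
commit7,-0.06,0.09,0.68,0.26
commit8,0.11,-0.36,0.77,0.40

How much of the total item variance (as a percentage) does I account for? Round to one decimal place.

SS loadings for I = (-0.24)² + 0.12² + 0.51² + 0.41² + 0.34² + 0.86² + (-0.06)² + 0.11² = 1.3711
With 8 standardized items, total variance = 8. Proportion = 1.3711/8 = 0.1714 → 17.14%.

17.1%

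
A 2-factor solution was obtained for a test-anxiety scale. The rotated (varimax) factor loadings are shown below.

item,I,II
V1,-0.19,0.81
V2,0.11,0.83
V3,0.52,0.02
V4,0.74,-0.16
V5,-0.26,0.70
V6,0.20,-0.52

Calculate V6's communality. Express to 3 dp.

h² = 0.20² + (-0.52)² = 0.0400 + 0.2704 = 0.3104

0.310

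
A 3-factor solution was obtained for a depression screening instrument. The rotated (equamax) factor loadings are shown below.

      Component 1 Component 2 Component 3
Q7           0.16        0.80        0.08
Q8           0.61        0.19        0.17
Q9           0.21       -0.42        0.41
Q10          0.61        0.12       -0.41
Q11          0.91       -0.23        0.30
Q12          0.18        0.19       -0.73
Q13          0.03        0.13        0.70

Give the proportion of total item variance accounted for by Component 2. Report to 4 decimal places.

SS loadings for Component 2 = 0.80² + 0.19² + (-0.42)² + 0.12² + (-0.23)² + 0.19² + 0.13² = 0.9728
Proportion of variance = 0.9728 / 7 = 0.1390.

0.1390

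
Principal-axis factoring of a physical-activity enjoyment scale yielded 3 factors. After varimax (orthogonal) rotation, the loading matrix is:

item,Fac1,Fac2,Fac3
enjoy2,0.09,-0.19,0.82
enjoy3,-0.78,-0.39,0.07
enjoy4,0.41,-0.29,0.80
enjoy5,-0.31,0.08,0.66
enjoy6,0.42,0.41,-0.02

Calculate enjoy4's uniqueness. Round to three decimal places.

0.108

h² = 0.41² + (-0.29)² + 0.80² = 0.1681 + 0.0841 + 0.6400 = 0.8922
Uniqueness u² = 1 − h² = 1 − 0.8922 = 0.1078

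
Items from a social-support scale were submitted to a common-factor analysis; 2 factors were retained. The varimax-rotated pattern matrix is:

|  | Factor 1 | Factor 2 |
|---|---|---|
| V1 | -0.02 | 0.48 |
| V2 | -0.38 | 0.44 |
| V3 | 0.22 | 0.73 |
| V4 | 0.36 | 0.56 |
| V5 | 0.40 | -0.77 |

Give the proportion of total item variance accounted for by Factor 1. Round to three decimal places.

SS loadings for Factor 1 = (-0.02)² + (-0.38)² + 0.22² + 0.36² + 0.40² = 0.4828
Proportion of variance = 0.4828 / 5 = 0.0966.

0.097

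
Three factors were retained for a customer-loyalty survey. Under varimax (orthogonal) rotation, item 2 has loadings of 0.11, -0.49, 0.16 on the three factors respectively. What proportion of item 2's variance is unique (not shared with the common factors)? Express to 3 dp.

0.722

h² = 0.11² + (-0.49)² + 0.16² = 0.0121 + 0.2401 + 0.0256 = 0.2778
Uniqueness u² = 1 − h² = 1 − 0.2778 = 0.7222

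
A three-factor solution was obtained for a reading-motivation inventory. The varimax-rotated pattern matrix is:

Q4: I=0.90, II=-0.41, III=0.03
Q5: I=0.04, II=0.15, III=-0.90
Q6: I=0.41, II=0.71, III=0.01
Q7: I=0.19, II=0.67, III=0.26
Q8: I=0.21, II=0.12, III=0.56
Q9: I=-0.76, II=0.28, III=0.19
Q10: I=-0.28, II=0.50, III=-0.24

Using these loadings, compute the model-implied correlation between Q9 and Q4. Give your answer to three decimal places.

-0.793

r̂ = Σ λ_i·λ_j across factors = (-0.76)(0.90) + (0.28)(-0.41) + (0.19)(0.03)
  = -0.6840 -0.1148 +0.0057 = -0.7931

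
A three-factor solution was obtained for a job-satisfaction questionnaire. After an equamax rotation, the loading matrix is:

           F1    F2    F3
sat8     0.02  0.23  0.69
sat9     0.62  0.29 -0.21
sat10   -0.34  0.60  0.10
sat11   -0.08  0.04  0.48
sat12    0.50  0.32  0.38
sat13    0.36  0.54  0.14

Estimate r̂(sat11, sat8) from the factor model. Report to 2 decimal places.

r̂ = Σ λ_i·λ_j across factors = (-0.08)(0.02) + (0.04)(0.23) + (0.48)(0.69)
  = -0.0016 +0.0092 +0.3312 = 0.3388

0.34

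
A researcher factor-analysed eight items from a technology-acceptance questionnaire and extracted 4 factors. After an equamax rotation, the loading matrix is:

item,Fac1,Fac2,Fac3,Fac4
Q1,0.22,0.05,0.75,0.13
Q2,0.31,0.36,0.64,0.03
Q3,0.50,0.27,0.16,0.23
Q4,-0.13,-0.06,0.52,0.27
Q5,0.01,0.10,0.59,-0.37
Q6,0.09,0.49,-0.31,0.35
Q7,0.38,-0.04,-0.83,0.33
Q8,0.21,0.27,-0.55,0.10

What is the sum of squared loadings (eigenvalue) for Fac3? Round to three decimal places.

SS loadings for Fac3 = 0.75² + 0.64² + 0.16² + 0.52² + 0.59² + (-0.31)² + (-0.83)² + (-0.55)² = 0.5625 + 0.4096 + 0.0256 + 0.2704 + 0.3481 + 0.0961 + 0.6889 + 0.3025 = 2.7037

2.704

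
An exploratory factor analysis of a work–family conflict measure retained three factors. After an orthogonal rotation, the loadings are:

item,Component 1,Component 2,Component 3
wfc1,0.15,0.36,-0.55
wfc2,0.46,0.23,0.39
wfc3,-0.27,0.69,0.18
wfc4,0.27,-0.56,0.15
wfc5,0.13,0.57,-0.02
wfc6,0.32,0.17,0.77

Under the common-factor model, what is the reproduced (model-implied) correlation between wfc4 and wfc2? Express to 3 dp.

r̂ = Σ λ_i·λ_j across factors = (0.27)(0.46) + (-0.56)(0.23) + (0.15)(0.39)
  = +0.1242 -0.1288 +0.0585 = 0.0539

0.054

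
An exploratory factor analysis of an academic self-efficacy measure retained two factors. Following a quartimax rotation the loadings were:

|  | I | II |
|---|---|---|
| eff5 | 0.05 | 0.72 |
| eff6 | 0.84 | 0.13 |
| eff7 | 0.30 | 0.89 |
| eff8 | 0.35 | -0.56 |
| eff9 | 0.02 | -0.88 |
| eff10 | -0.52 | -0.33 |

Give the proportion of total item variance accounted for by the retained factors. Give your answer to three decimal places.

0.619

SS loadings by factor: 1.1914, 2.5243; total = 3.7157.
Total variance with 6 standardized items is 6, so the solution explains 3.7157/6 = 0.6193.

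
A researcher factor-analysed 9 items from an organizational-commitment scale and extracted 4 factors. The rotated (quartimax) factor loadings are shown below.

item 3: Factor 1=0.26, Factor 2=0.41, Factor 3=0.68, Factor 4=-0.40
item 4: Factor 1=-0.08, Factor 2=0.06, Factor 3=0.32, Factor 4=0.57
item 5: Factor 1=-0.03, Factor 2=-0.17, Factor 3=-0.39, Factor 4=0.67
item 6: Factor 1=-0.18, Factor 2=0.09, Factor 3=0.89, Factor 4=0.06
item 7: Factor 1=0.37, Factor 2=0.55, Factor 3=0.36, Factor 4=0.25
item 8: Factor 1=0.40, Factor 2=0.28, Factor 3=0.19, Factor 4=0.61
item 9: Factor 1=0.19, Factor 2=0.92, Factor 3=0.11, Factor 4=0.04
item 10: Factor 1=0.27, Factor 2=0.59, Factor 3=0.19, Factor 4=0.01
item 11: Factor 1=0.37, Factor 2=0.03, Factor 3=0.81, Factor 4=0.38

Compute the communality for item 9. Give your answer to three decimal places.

h² = 0.19² + 0.92² + 0.11² + 0.04² = 0.0361 + 0.8464 + 0.0121 + 0.0016 = 0.8962

0.896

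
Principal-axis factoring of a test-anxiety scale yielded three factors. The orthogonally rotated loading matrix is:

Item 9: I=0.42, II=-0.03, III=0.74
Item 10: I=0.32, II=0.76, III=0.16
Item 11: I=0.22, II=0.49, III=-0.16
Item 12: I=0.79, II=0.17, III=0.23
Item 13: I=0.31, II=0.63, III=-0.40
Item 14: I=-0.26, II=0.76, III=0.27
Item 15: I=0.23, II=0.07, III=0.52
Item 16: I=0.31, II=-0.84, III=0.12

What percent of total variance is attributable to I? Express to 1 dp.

SS loadings for I = 0.42² + 0.32² + 0.22² + 0.79² + 0.31² + (-0.26)² + 0.23² + 0.31² = 1.2640
With 8 standardized items, total variance = 8. Proportion = 1.2640/8 = 0.1580 → 15.80%.

15.8%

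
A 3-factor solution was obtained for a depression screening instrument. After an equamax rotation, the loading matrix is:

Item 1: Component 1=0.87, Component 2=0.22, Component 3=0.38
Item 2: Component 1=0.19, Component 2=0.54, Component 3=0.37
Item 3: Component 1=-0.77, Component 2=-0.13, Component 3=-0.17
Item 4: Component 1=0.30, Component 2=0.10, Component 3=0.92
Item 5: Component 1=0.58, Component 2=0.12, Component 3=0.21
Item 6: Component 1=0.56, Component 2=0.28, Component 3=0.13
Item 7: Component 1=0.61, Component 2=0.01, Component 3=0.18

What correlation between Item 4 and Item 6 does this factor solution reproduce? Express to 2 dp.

r̂ = Σ λ_i·λ_j across factors = (0.30)(0.56) + (0.10)(0.28) + (0.92)(0.13)
  = +0.1680 +0.0280 +0.1196 = 0.3156

0.32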